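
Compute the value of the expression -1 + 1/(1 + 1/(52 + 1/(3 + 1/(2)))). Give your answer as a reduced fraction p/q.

Work from the innermost term outward:
Start with 2.
3 + 1/(2/1) = 3 + 1/2 = 7/2
52 + 1/(7/2) = 52 + 2/7 = 366/7
1 + 1/(366/7) = 1 + 7/366 = 373/366
-1 + 1/(373/366) = -1 + 366/373 = -7/373

-7/373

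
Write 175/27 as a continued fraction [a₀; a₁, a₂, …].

Repeatedly divide and take the remainder:
175 = 6·27 + 13, so a_0 = 6
27 = 2·13 + 1, so a_1 = 2
13 = 13·1 + 0, so a_2 = 13

[6; 2, 13]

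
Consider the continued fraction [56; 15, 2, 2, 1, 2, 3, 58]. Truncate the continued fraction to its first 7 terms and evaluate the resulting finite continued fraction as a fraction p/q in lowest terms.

a_0 = 56: 56/1
a_1 = 15: 841/15
a_2 = 2: 1738/31
a_3 = 2: 4317/77
a_4 = 1: 6055/108
a_5 = 2: 16427/293
a_6 = 3: 55336/987

55336/987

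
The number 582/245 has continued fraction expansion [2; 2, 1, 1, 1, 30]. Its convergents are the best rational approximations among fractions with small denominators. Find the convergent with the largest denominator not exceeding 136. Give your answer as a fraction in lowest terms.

a_0 = 2: 2/1  (≤ bound)
a_1 = 2: 5/2  (≤ bound)
a_2 = 1: 7/3  (≤ bound)
a_3 = 1: 12/5  (≤ bound)
a_4 = 1: 19/8  (≤ bound)
a_5 = 30: 582/245  (> 136, stop)

19/8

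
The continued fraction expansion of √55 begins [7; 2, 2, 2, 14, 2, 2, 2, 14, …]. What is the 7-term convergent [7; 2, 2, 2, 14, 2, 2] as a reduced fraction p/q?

Work from the innermost term outward:
Start with 2.
2 + 1/(2/1) = 2 + 1/2 = 5/2
14 + 1/(5/2) = 14 + 2/5 = 72/5
2 + 1/(72/5) = 2 + 5/72 = 149/72
2 + 1/(149/72) = 2 + 72/149 = 370/149
2 + 1/(370/149) = 2 + 149/370 = 889/370
7 + 1/(889/370) = 7 + 370/889 = 6593/889

6593/889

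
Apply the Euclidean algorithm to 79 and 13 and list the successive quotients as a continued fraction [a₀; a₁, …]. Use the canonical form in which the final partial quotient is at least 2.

79 ÷ 13 → quotient 6, remainder 1
13 ÷ 1 → quotient 13, remainder 0

[6; 13]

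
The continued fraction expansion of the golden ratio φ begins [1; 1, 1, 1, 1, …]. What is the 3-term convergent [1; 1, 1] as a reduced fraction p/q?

3/2

Collapse the nested fraction from the inside out:
Start with 1.
1 + 1/(1/1) = 1 + 1/1 = 2/1
1 + 1/(2/1) = 1 + 1/2 = 3/2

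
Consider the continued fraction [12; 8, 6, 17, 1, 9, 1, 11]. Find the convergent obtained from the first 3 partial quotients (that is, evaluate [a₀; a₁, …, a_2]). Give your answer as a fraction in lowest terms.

Start with 6.
8 + 1/(6/1) = 8 + 1/6 = 49/6
12 + 1/(49/6) = 12 + 6/49 = 594/49

594/49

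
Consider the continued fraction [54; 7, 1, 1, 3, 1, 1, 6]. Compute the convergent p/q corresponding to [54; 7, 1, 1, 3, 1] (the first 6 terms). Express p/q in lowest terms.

Compute successive convergents:
a_0 = 54: 54/1
a_1 = 7: 379/7
a_2 = 1: 433/8
a_3 = 1: 812/15
a_4 = 3: 2869/53
a_5 = 1: 3681/68

3681/68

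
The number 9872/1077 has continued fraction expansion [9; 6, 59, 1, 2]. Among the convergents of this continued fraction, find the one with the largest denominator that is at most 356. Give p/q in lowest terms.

List convergents until the denominator exceeds the bound:
a_0 = 9: 9/1  (≤ bound)
a_1 = 6: 55/6  (≤ bound)
a_2 = 59: 3254/355  (≤ bound)
a_3 = 1: 3309/361  (> 356, stop)

3254/355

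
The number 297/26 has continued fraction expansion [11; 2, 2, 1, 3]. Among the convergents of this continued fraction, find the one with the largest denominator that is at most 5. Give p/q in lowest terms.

List convergents until the denominator exceeds the bound:
a_0 = 11: 11/1  (≤ bound)
a_1 = 2: 23/2  (≤ bound)
a_2 = 2: 57/5  (≤ bound)
a_3 = 1: 80/7  (> 5, stop)

57/5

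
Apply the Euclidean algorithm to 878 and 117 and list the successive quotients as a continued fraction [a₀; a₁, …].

Repeatedly divide and take the remainder:
⌊878/117⌋ = 7, remainder 59
⌊117/59⌋ = 1, remainder 58
⌊59/58⌋ = 1, remainder 1
⌊58/1⌋ = 58, remainder 0

[7; 1, 1, 58]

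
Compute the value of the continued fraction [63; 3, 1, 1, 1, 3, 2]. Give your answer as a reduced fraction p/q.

Start with 2.
3 + 1/(2/1) = 3 + 1/2 = 7/2
1 + 1/(7/2) = 1 + 2/7 = 9/7
1 + 1/(9/7) = 1 + 7/9 = 16/9
1 + 1/(16/9) = 1 + 9/16 = 25/16
3 + 1/(25/16) = 3 + 16/25 = 91/25
63 + 1/(91/25) = 63 + 25/91 = 5758/91

5758/91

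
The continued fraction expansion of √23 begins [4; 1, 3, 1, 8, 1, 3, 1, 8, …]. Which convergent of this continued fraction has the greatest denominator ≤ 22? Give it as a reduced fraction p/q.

a_0 = 4: 4/1  (≤ bound)
a_1 = 1: 5/1  (≤ bound)
a_2 = 3: 19/4  (≤ bound)
a_3 = 1: 24/5  (≤ bound)
a_4 = 8: 211/44  (> 22, stop)

24/5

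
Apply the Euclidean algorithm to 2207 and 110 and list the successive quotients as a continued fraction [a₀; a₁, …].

Apply division with remainder until the remainder is 0:
2207 ÷ 110 → quotient 20, remainder 7
110 ÷ 7 → quotient 15, remainder 5
7 ÷ 5 → quotient 1, remainder 2
5 ÷ 2 → quotient 2, remainder 1
2 ÷ 1 → quotient 2, remainder 0

[20; 15, 1, 2, 2]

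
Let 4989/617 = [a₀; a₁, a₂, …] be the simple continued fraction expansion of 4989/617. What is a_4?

1

4989 ÷ 617 → quotient 8, remainder 53
617 ÷ 53 → quotient 11, remainder 34
53 ÷ 34 → quotient 1, remainder 19
34 ÷ 19 → quotient 1, remainder 15
19 ÷ 15 → quotient 1, remainder 4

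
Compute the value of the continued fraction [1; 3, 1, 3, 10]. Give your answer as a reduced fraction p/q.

195/154

a_0 = 1: 1/1
a_1 = 3: 4/3
a_2 = 1: 5/4
a_3 = 3: 19/15
a_4 = 10: 195/154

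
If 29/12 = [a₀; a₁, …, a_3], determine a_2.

2

Run the Euclidean algorithm, recording each quotient:
29 = 2·12 + 5, so a_0 = 2
12 = 2·5 + 2, so a_1 = 2
5 = 2·2 + 1, so a_2 = 2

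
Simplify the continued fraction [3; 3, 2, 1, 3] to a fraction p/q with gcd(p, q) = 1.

a_0 = 3: 3/1
a_1 = 3: 10/3
a_2 = 2: 23/7
a_3 = 1: 33/10
a_4 = 3: 122/37

122/37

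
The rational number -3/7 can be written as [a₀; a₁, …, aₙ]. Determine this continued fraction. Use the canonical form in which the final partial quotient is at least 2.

⌊-3/7⌋ = -1, remainder 4
⌊7/4⌋ = 1, remainder 3
⌊4/3⌋ = 1, remainder 1
⌊3/1⌋ = 3, remainder 0

[-1; 1, 1, 3]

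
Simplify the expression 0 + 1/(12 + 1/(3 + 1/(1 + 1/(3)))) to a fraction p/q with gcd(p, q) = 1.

15/184

Compute successive convergents:
a_0 = 0: 0/1
a_1 = 12: 1/12
a_2 = 3: 3/37
a_3 = 1: 4/49
a_4 = 3: 15/184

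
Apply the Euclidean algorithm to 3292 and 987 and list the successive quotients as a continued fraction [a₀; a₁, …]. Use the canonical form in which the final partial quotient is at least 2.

[3; 2, 1, 54, 6]

Apply division with remainder until the remainder is 0:
3292 ÷ 987 → quotient 3, remainder 331
987 ÷ 331 → quotient 2, remainder 325
331 ÷ 325 → quotient 1, remainder 6
325 ÷ 6 → quotient 54, remainder 1
6 ÷ 1 → quotient 6, remainder 0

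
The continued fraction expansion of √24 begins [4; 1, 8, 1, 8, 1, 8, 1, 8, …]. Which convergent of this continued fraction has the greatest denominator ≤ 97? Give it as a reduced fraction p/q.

a_0 = 4: 4/1  (≤ bound)
a_1 = 1: 5/1  (≤ bound)
a_2 = 8: 44/9  (≤ bound)
a_3 = 1: 49/10  (≤ bound)
a_4 = 8: 436/89  (≤ bound)
a_5 = 1: 485/99  (> 97, stop)

436/89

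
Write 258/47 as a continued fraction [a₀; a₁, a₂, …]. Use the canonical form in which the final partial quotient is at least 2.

258 = 5·47 + 23, so a_0 = 5
47 = 2·23 + 1, so a_1 = 2
23 = 23·1 + 0, so a_2 = 23

[5; 2, 23]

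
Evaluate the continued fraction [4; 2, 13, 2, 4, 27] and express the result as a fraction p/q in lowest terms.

30626/6833

Work from the innermost term outward:
Start with 27.
4 + 1/(27/1) = 4 + 1/27 = 109/27
2 + 1/(109/27) = 2 + 27/109 = 245/109
13 + 1/(245/109) = 13 + 109/245 = 3294/245
2 + 1/(3294/245) = 2 + 245/3294 = 6833/3294
4 + 1/(6833/3294) = 4 + 3294/6833 = 30626/6833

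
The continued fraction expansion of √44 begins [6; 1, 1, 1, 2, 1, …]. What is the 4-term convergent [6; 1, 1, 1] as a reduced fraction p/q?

Start with 1.
1 + 1/(1/1) = 1 + 1/1 = 2/1
1 + 1/(2/1) = 1 + 1/2 = 3/2
6 + 1/(3/2) = 6 + 2/3 = 20/3

20/3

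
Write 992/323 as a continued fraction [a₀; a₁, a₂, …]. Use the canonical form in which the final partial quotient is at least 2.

[3; 14, 23]

Run the Euclidean algorithm, recording each quotient:
992 = 3·323 + 23, so a_0 = 3
323 = 14·23 + 1, so a_1 = 14
23 = 23·1 + 0, so a_2 = 23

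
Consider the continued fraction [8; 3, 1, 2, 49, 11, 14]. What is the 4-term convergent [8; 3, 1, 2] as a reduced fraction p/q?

91/11

Start with 2.
1 + 1/(2/1) = 1 + 1/2 = 3/2
3 + 1/(3/2) = 3 + 2/3 = 11/3
8 + 1/(11/3) = 8 + 3/11 = 91/11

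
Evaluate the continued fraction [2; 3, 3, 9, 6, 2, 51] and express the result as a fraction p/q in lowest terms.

145535/63247

a_0 = 2: 2/1
a_1 = 3: 7/3
a_2 = 3: 23/10
a_3 = 9: 214/93
a_4 = 6: 1307/568
a_5 = 2: 2828/1229
a_6 = 51: 145535/63247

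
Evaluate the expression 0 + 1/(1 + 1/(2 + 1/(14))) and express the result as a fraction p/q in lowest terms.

29/43

Use the convergent recurrence hₖ = aₖ·hₖ₋₁ + hₖ₋₂ (and likewise for the denominators kₖ):
a_0 = 0: 0/1
a_1 = 1: 1/1
a_2 = 2: 2/3
a_3 = 14: 29/43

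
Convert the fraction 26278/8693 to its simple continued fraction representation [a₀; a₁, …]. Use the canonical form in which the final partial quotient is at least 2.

⌊26278/8693⌋ = 3, remainder 199
⌊8693/199⌋ = 43, remainder 136
⌊199/136⌋ = 1, remainder 63
⌊136/63⌋ = 2, remainder 10
⌊63/10⌋ = 6, remainder 3
⌊10/3⌋ = 3, remainder 1
⌊3/1⌋ = 3, remainder 0

[3; 43, 1, 2, 6, 3, 3]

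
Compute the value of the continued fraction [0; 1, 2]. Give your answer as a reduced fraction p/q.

Build up convergents one term at a time:
a_0 = 0: 0/1
a_1 = 1: 1/1
a_2 = 2: 2/3

2/3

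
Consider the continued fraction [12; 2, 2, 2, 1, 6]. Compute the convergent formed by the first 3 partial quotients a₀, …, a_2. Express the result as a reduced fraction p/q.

62/5

Start with 2.
2 + 1/(2/1) = 2 + 1/2 = 5/2
12 + 1/(5/2) = 12 + 2/5 = 62/5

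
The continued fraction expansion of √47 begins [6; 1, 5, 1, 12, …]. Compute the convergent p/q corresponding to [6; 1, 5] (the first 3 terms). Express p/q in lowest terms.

41/6

Work from the innermost term outward:
Start with 5.
1 + 1/(5/1) = 1 + 1/5 = 6/5
6 + 1/(6/5) = 6 + 5/6 = 41/6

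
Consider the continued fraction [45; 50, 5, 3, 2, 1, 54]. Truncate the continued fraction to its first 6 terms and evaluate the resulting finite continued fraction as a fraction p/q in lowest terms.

Collapse the nested fraction from the inside out:
Start with 1.
2 + 1/(1/1) = 2 + 1/1 = 3/1
3 + 1/(3/1) = 3 + 1/3 = 10/3
5 + 1/(10/3) = 5 + 3/10 = 53/10
50 + 1/(53/10) = 50 + 10/53 = 2660/53
45 + 1/(2660/53) = 45 + 53/2660 = 119753/2660

119753/2660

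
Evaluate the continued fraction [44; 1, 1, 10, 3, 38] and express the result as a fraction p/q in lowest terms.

Start with 38.
3 + 1/(38/1) = 3 + 1/38 = 115/38
10 + 1/(115/38) = 10 + 38/115 = 1188/115
1 + 1/(1188/115) = 1 + 115/1188 = 1303/1188
1 + 1/(1303/1188) = 1 + 1188/1303 = 2491/1303
44 + 1/(2491/1303) = 44 + 1303/2491 = 110907/2491

110907/2491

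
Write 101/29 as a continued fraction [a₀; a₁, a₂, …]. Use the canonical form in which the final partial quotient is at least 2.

101 ÷ 29 → quotient 3, remainder 14
29 ÷ 14 → quotient 2, remainder 1
14 ÷ 1 → quotient 14, remainder 0

[3; 2, 14]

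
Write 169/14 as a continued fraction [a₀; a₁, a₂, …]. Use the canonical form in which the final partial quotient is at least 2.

[12; 14]

169 = 12·14 + 1, so a_0 = 12
14 = 14·1 + 0, so a_1 = 14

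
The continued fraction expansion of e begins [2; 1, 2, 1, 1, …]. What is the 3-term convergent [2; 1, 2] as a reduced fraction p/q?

8/3

Start with 2.
1 + 1/(2/1) = 1 + 1/2 = 3/2
2 + 1/(3/2) = 2 + 2/3 = 8/3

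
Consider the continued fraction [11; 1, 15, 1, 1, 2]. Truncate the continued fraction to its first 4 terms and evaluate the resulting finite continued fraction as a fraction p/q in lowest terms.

203/17

a_0 = 11: 11/1
a_1 = 1: 12/1
a_2 = 15: 191/16
a_3 = 1: 203/17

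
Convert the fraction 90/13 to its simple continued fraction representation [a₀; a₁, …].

Apply division with remainder until the remainder is 0:
90 ÷ 13 → quotient 6, remainder 12
13 ÷ 12 → quotient 1, remainder 1
12 ÷ 1 → quotient 12, remainder 0

[6; 1, 12]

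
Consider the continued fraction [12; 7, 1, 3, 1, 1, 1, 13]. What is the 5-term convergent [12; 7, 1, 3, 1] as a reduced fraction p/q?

Use the convergent recurrence hₖ = aₖ·hₖ₋₁ + hₖ₋₂ (and likewise for the denominators kₖ):
a_0 = 12: 12/1
a_1 = 7: 85/7
a_2 = 1: 97/8
a_3 = 3: 376/31
a_4 = 1: 473/39

473/39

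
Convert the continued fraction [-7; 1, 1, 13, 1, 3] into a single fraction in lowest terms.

-739/114

Start with 3.
1 + 1/(3/1) = 1 + 1/3 = 4/3
13 + 1/(4/3) = 13 + 3/4 = 55/4
1 + 1/(55/4) = 1 + 4/55 = 59/55
1 + 1/(59/55) = 1 + 55/59 = 114/59
-7 + 1/(114/59) = -7 + 59/114 = -739/114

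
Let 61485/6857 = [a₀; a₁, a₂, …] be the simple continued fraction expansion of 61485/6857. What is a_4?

2

61485 ÷ 6857 → quotient 8, remainder 6629
6857 ÷ 6629 → quotient 1, remainder 228
6629 ÷ 228 → quotient 29, remainder 17
228 ÷ 17 → quotient 13, remainder 7
17 ÷ 7 → quotient 2, remainder 3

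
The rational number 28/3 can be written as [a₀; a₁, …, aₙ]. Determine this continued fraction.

[9; 3]

⌊28/3⌋ = 9, remainder 1
⌊3/1⌋ = 3, remainder 0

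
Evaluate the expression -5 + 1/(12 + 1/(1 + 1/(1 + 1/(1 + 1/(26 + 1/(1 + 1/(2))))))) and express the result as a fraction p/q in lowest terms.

-15329/3115

Start with 2.
1 + 1/(2/1) = 1 + 1/2 = 3/2
26 + 1/(3/2) = 26 + 2/3 = 80/3
1 + 1/(80/3) = 1 + 3/80 = 83/80
1 + 1/(83/80) = 1 + 80/83 = 163/83
1 + 1/(163/83) = 1 + 83/163 = 246/163
12 + 1/(246/163) = 12 + 163/246 = 3115/246
-5 + 1/(3115/246) = -5 + 246/3115 = -15329/3115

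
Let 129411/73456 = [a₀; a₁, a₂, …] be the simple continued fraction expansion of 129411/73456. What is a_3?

5

129411 ÷ 73456 → quotient 1, remainder 55955
73456 ÷ 55955 → quotient 1, remainder 17501
55955 ÷ 17501 → quotient 3, remainder 3452
17501 ÷ 3452 → quotient 5, remainder 241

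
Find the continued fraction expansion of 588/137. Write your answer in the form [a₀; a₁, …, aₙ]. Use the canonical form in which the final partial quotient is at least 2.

[4; 3, 2, 2, 1, 5]

588 = 4·137 + 40, so a_0 = 4
137 = 3·40 + 17, so a_1 = 3
40 = 2·17 + 6, so a_2 = 2
17 = 2·6 + 5, so a_3 = 2
6 = 1·5 + 1, so a_4 = 1
5 = 5·1 + 0, so a_5 = 5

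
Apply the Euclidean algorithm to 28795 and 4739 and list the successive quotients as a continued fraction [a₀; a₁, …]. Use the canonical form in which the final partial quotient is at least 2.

[6; 13, 7, 1, 5, 1, 1, 3]

28795 = 6·4739 + 361, so a_0 = 6
4739 = 13·361 + 46, so a_1 = 13
361 = 7·46 + 39, so a_2 = 7
46 = 1·39 + 7, so a_3 = 1
39 = 5·7 + 4, so a_4 = 5
7 = 1·4 + 3, so a_5 = 1
4 = 1·3 + 1, so a_6 = 1
3 = 3·1 + 0, so a_7 = 3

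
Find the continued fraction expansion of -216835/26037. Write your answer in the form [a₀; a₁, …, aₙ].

[-9; 1, 2, 20, 3, 46, 3]

-216835 ÷ 26037 → quotient -9, remainder 17498
26037 ÷ 17498 → quotient 1, remainder 8539
17498 ÷ 8539 → quotient 2, remainder 420
8539 ÷ 420 → quotient 20, remainder 139
420 ÷ 139 → quotient 3, remainder 3
139 ÷ 3 → quotient 46, remainder 1
3 ÷ 1 → quotient 3, remainder 0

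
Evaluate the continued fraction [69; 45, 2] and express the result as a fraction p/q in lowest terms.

6281/91

Starting at the tail and folding back:
Start with 2.
45 + 1/(2/1) = 45 + 1/2 = 91/2
69 + 1/(91/2) = 69 + 2/91 = 6281/91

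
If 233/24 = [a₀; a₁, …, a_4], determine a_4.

233 = 9·24 + 17, so a_0 = 9
24 = 1·17 + 7, so a_1 = 1
17 = 2·7 + 3, so a_2 = 2
7 = 2·3 + 1, so a_3 = 2
3 = 3·1 + 0, so a_4 = 3

3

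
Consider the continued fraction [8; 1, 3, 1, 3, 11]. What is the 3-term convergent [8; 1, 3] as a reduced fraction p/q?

35/4

Use the convergent recurrence hₖ = aₖ·hₖ₋₁ + hₖ₋₂ (and likewise for the denominators kₖ):
a_0 = 8: 8/1
a_1 = 1: 9/1
a_2 = 3: 35/4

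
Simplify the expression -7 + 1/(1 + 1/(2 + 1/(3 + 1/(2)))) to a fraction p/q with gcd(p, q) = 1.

Start with 2.
3 + 1/(2/1) = 3 + 1/2 = 7/2
2 + 1/(7/2) = 2 + 2/7 = 16/7
1 + 1/(16/7) = 1 + 7/16 = 23/16
-7 + 1/(23/16) = -7 + 16/23 = -145/23

-145/23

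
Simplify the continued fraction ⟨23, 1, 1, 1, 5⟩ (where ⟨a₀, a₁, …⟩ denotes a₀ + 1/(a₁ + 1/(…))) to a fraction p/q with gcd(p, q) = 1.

Work from the innermost term outward:
Start with 5.
1 + 1/(5/1) = 1 + 1/5 = 6/5
1 + 1/(6/5) = 1 + 5/6 = 11/6
1 + 1/(11/6) = 1 + 6/11 = 17/11
23 + 1/(17/11) = 23 + 11/17 = 402/17

402/17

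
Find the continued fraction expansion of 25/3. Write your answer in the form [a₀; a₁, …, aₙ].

25 ÷ 3 → quotient 8, remainder 1
3 ÷ 1 → quotient 3, remainder 0

[8; 3]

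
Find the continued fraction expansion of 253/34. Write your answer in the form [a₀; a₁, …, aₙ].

[7; 2, 3, 1, 3]

Run the Euclidean algorithm, recording each quotient:
253 = 7·34 + 15, so a_0 = 7
34 = 2·15 + 4, so a_1 = 2
15 = 3·4 + 3, so a_2 = 3
4 = 1·3 + 1, so a_3 = 1
3 = 3·1 + 0, so a_4 = 3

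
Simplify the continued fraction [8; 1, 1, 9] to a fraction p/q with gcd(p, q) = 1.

a_0 = 8: 8/1
a_1 = 1: 9/1
a_2 = 1: 17/2
a_3 = 9: 162/19

162/19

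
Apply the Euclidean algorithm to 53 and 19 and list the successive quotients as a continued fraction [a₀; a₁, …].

Apply division with remainder until the remainder is 0:
53 ÷ 19 → quotient 2, remainder 15
19 ÷ 15 → quotient 1, remainder 4
15 ÷ 4 → quotient 3, remainder 3
4 ÷ 3 → quotient 1, remainder 1
3 ÷ 1 → quotient 3, remainder 0

[2; 1, 3, 1, 3]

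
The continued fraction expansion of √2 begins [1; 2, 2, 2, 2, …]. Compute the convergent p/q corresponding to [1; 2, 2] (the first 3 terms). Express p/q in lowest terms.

7/5

Start with 2.
2 + 1/(2/1) = 2 + 1/2 = 5/2
1 + 1/(5/2) = 1 + 2/5 = 7/5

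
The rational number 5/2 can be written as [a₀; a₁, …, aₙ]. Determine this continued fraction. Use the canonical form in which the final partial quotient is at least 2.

[2; 2]

5 ÷ 2 → quotient 2, remainder 1
2 ÷ 1 → quotient 2, remainder 0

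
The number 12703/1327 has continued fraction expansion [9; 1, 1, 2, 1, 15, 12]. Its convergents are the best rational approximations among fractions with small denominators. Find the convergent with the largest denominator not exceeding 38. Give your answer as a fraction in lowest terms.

List convergents until the denominator exceeds the bound:
a_0 = 9: 9/1  (≤ bound)
a_1 = 1: 10/1  (≤ bound)
a_2 = 1: 19/2  (≤ bound)
a_3 = 2: 48/5  (≤ bound)
a_4 = 1: 67/7  (≤ bound)
a_5 = 15: 1053/110  (> 38, stop)

67/7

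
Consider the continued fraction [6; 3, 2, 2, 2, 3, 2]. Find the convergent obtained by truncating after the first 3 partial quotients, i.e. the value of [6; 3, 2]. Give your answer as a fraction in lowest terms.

a_0 = 6: 6/1
a_1 = 3: 19/3
a_2 = 2: 44/7

44/7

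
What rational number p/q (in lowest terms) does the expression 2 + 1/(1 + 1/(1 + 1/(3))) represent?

a_0 = 2: 2/1
a_1 = 1: 3/1
a_2 = 1: 5/2
a_3 = 3: 18/7

18/7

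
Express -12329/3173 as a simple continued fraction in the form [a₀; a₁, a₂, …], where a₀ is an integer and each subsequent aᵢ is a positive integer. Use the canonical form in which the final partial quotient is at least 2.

[-4; 8, 1, 2, 1, 6, 4, 3]

⌊-12329/3173⌋ = -4, remainder 363
⌊3173/363⌋ = 8, remainder 269
⌊363/269⌋ = 1, remainder 94
⌊269/94⌋ = 2, remainder 81
⌊94/81⌋ = 1, remainder 13
⌊81/13⌋ = 6, remainder 3
⌊13/3⌋ = 4, remainder 1
⌊3/1⌋ = 3, remainder 0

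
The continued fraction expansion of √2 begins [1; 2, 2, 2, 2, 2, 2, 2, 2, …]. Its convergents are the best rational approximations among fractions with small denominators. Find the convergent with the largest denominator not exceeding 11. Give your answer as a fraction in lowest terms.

a_0 = 1: 1/1  (≤ bound)
a_1 = 2: 3/2  (≤ bound)
a_2 = 2: 7/5  (≤ bound)
a_3 = 2: 17/12  (> 11, stop)

7/5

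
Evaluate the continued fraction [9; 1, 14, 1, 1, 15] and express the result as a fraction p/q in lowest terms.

4779/481

Start with 15.
1 + 1/(15/1) = 1 + 1/15 = 16/15
1 + 1/(16/15) = 1 + 15/16 = 31/16
14 + 1/(31/16) = 14 + 16/31 = 450/31
1 + 1/(450/31) = 1 + 31/450 = 481/450
9 + 1/(481/450) = 9 + 450/481 = 4779/481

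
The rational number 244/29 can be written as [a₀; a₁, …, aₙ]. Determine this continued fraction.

[8; 2, 2, 2, 2]

Apply division with remainder until the remainder is 0:
⌊244/29⌋ = 8, remainder 12
⌊29/12⌋ = 2, remainder 5
⌊12/5⌋ = 2, remainder 2
⌊5/2⌋ = 2, remainder 1
⌊2/1⌋ = 2, remainder 0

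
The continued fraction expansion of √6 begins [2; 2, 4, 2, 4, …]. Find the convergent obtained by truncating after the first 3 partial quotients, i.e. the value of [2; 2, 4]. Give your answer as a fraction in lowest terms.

22/9

Starting at the tail and folding back:
Start with 4.
2 + 1/(4/1) = 2 + 1/4 = 9/4
2 + 1/(9/4) = 2 + 4/9 = 22/9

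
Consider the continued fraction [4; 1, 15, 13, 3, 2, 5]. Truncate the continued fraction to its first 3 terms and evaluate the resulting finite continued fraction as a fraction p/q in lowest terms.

Start with 15.
1 + 1/(15/1) = 1 + 1/15 = 16/15
4 + 1/(16/15) = 4 + 15/16 = 79/16

79/16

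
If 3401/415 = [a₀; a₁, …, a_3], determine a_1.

5

⌊3401/415⌋ = 8, remainder 81
⌊415/81⌋ = 5, remainder 10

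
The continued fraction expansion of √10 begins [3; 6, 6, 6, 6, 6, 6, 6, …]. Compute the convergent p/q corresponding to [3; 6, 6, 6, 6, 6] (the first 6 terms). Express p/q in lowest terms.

a_0 = 3: 3/1
a_1 = 6: 19/6
a_2 = 6: 117/37
a_3 = 6: 721/228
a_4 = 6: 4443/1405
a_5 = 6: 27379/8658

27379/8658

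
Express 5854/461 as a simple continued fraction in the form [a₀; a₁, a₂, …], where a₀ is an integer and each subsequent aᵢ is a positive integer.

[12; 1, 2, 3, 6, 3, 2]

5854 ÷ 461 → quotient 12, remainder 322
461 ÷ 322 → quotient 1, remainder 139
322 ÷ 139 → quotient 2, remainder 44
139 ÷ 44 → quotient 3, remainder 7
44 ÷ 7 → quotient 6, remainder 2
7 ÷ 2 → quotient 3, remainder 1
2 ÷ 1 → quotient 2, remainder 0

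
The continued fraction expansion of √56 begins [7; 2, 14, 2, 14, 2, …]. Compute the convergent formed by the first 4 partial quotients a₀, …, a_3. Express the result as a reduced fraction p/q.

449/60

Start with 2.
14 + 1/(2/1) = 14 + 1/2 = 29/2
2 + 1/(29/2) = 2 + 2/29 = 60/29
7 + 1/(60/29) = 7 + 29/60 = 449/60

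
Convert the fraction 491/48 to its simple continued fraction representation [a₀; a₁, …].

Run the Euclidean algorithm, recording each quotient:
491 = 10·48 + 11, so a_0 = 10
48 = 4·11 + 4, so a_1 = 4
11 = 2·4 + 3, so a_2 = 2
4 = 1·3 + 1, so a_3 = 1
3 = 3·1 + 0, so a_4 = 3

[10; 4, 2, 1, 3]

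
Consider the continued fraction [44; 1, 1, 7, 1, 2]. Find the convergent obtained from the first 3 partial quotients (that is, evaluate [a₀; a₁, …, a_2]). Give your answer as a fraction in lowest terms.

89/2

Start with 1.
1 + 1/(1/1) = 1 + 1/1 = 2/1
44 + 1/(2/1) = 44 + 1/2 = 89/2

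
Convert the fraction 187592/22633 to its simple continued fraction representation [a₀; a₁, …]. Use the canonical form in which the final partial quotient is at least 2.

[8; 3, 2, 7, 11, 39]

⌊187592/22633⌋ = 8, remainder 6528
⌊22633/6528⌋ = 3, remainder 3049
⌊6528/3049⌋ = 2, remainder 430
⌊3049/430⌋ = 7, remainder 39
⌊430/39⌋ = 11, remainder 1
⌊39/1⌋ = 39, remainder 0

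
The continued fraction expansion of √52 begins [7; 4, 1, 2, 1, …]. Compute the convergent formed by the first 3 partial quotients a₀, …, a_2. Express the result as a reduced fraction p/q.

a_0 = 7: 7/1
a_1 = 4: 29/4
a_2 = 1: 36/5

36/5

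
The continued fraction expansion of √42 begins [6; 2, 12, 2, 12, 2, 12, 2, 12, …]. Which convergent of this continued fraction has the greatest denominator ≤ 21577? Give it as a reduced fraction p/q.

List convergents until the denominator exceeds the bound:
a_0 = 6: 6/1  (≤ bound)
a_1 = 2: 13/2  (≤ bound)
a_2 = 12: 162/25  (≤ bound)
a_3 = 2: 337/52  (≤ bound)
a_4 = 12: 4206/649  (≤ bound)
a_5 = 2: 8749/1350  (≤ bound)
a_6 = 12: 109194/16849  (≤ bound)
a_7 = 2: 227137/35048  (> 21577, stop)

109194/16849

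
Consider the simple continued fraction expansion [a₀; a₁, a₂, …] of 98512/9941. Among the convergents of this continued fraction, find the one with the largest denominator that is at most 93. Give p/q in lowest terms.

List convergents until the denominator exceeds the bound:
a_0 = 9: 9/1  (≤ bound)
a_1 = 1: 10/1  (≤ bound)
a_2 = 10: 109/11  (≤ bound)
a_3 = 14: 1536/155  (> 93, stop)

109/11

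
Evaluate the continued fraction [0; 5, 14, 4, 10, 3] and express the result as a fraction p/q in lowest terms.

a_0 = 0: 0/1
a_1 = 5: 1/5
a_2 = 14: 14/71
a_3 = 4: 57/289
a_4 = 10: 584/2961
a_5 = 3: 1809/9172

1809/9172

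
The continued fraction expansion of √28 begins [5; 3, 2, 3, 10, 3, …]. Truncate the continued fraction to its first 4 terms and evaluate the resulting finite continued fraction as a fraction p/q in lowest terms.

Compute successive convergents:
a_0 = 5: 5/1
a_1 = 3: 16/3
a_2 = 2: 37/7
a_3 = 3: 127/24

127/24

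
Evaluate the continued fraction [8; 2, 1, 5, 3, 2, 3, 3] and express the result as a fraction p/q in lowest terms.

Work from the innermost term outward:
Start with 3.
3 + 1/(3/1) = 3 + 1/3 = 10/3
2 + 1/(10/3) = 2 + 3/10 = 23/10
3 + 1/(23/10) = 3 + 10/23 = 79/23
5 + 1/(79/23) = 5 + 23/79 = 418/79
1 + 1/(418/79) = 1 + 79/418 = 497/418
2 + 1/(497/418) = 2 + 418/497 = 1412/497
8 + 1/(1412/497) = 8 + 497/1412 = 11793/1412

11793/1412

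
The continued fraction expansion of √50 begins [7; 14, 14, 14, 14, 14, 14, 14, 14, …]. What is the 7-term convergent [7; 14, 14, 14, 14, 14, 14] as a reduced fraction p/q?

54608393/7722793

Compute successive convergents:
a_0 = 7: 7/1
a_1 = 14: 99/14
a_2 = 14: 1393/197
a_3 = 14: 19601/2772
a_4 = 14: 275807/39005
a_5 = 14: 3880899/548842
a_6 = 14: 54608393/7722793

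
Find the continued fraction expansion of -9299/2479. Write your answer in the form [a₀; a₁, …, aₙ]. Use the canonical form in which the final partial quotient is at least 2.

[-4; 4, 56, 11]

-9299 ÷ 2479 → quotient -4, remainder 617
2479 ÷ 617 → quotient 4, remainder 11
617 ÷ 11 → quotient 56, remainder 1
11 ÷ 1 → quotient 11, remainder 0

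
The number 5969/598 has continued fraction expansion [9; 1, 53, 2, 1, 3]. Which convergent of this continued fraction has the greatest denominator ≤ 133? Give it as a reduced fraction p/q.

List convergents until the denominator exceeds the bound:
a_0 = 9: 9/1  (≤ bound)
a_1 = 1: 10/1  (≤ bound)
a_2 = 53: 539/54  (≤ bound)
a_3 = 2: 1088/109  (≤ bound)
a_4 = 1: 1627/163  (> 133, stop)

1088/109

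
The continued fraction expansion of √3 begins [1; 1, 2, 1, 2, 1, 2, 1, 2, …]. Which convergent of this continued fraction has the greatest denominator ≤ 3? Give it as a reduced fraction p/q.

List convergents until the denominator exceeds the bound:
a_0 = 1: 1/1  (≤ bound)
a_1 = 1: 2/1  (≤ bound)
a_2 = 2: 5/3  (≤ bound)
a_3 = 1: 7/4  (> 3, stop)

5/3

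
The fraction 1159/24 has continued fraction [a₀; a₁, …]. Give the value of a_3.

3

Run the Euclidean algorithm, recording each quotient:
⌊1159/24⌋ = 48, remainder 7
⌊24/7⌋ = 3, remainder 3
⌊7/3⌋ = 2, remainder 1
⌊3/1⌋ = 3, remainder 0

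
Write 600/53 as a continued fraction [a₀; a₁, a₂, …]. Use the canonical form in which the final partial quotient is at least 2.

[11; 3, 8, 2]

600 = 11·53 + 17, so a_0 = 11
53 = 3·17 + 2, so a_1 = 3
17 = 8·2 + 1, so a_2 = 8
2 = 2·1 + 0, so a_3 = 2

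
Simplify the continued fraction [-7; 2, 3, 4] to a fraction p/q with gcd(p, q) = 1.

-197/30

Start with 4.
3 + 1/(4/1) = 3 + 1/4 = 13/4
2 + 1/(13/4) = 2 + 4/13 = 30/13
-7 + 1/(30/13) = -7 + 13/30 = -197/30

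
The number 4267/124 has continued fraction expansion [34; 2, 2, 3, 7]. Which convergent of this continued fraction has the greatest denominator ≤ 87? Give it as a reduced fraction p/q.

585/17

a_0 = 34: 34/1  (≤ bound)
a_1 = 2: 69/2  (≤ bound)
a_2 = 2: 172/5  (≤ bound)
a_3 = 3: 585/17  (≤ bound)
a_4 = 7: 4267/124  (> 87, stop)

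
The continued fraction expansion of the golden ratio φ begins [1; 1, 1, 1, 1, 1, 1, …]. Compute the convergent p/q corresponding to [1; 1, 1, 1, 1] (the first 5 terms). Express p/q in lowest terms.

Start with 1.
1 + 1/(1/1) = 1 + 1/1 = 2/1
1 + 1/(2/1) = 1 + 1/2 = 3/2
1 + 1/(3/2) = 1 + 2/3 = 5/3
1 + 1/(5/3) = 1 + 3/5 = 8/5

8/5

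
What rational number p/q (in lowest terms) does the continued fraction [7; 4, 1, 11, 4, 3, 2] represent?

13002/1805

Compute successive convergents:
a_0 = 7: 7/1
a_1 = 4: 29/4
a_2 = 1: 36/5
a_3 = 11: 425/59
a_4 = 4: 1736/241
a_5 = 3: 5633/782
a_6 = 2: 13002/1805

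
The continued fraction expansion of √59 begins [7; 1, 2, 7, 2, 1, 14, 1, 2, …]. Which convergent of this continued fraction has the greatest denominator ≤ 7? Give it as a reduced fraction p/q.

23/3

a_0 = 7: 7/1  (≤ bound)
a_1 = 1: 8/1  (≤ bound)
a_2 = 2: 23/3  (≤ bound)
a_3 = 7: 169/22  (> 7, stop)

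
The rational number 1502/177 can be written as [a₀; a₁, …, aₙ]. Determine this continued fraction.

1502 ÷ 177 → quotient 8, remainder 86
177 ÷ 86 → quotient 2, remainder 5
86 ÷ 5 → quotient 17, remainder 1
5 ÷ 1 → quotient 5, remainder 0

[8; 2, 17, 5]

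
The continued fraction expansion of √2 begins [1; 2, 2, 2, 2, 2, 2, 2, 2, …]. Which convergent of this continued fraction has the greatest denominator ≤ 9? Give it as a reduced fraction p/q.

7/5

a_0 = 1: 1/1  (≤ bound)
a_1 = 2: 3/2  (≤ bound)
a_2 = 2: 7/5  (≤ bound)
a_3 = 2: 17/12  (> 9, stop)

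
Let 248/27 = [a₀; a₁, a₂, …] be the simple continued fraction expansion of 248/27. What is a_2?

2

Run the Euclidean algorithm, recording each quotient:
248 = 9·27 + 5, so a_0 = 9
27 = 5·5 + 2, so a_1 = 5
5 = 2·2 + 1, so a_2 = 2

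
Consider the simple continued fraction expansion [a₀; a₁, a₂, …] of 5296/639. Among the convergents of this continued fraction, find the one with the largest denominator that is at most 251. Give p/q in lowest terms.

1583/191

a_0 = 8: 8/1  (≤ bound)
a_1 = 3: 25/3  (≤ bound)
a_2 = 2: 58/7  (≤ bound)
a_3 = 8: 489/59  (≤ bound)
a_4 = 1: 547/66  (≤ bound)
a_5 = 2: 1583/191  (≤ bound)
a_6 = 3: 5296/639  (> 251, stop)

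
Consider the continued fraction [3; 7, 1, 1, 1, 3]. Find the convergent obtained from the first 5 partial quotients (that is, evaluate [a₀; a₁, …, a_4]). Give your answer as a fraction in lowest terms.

Starting at the tail and folding back:
Start with 1.
1 + 1/(1/1) = 1 + 1/1 = 2/1
1 + 1/(2/1) = 1 + 1/2 = 3/2
7 + 1/(3/2) = 7 + 2/3 = 23/3
3 + 1/(23/3) = 3 + 3/23 = 72/23

72/23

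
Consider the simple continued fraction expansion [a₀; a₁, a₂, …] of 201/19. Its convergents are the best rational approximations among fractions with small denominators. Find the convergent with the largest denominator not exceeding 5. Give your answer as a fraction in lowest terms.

53/5

a_0 = 10: 10/1  (≤ bound)
a_1 = 1: 11/1  (≤ bound)
a_2 = 1: 21/2  (≤ bound)
a_3 = 2: 53/5  (≤ bound)
a_4 = 1: 74/7  (> 5, stop)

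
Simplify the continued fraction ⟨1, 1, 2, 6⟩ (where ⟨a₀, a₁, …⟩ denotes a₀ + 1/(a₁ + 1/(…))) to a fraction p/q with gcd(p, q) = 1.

Use the convergent recurrence hₖ = aₖ·hₖ₋₁ + hₖ₋₂ (and likewise for the denominators kₖ):
a_0 = 1: 1/1
a_1 = 1: 2/1
a_2 = 2: 5/3
a_3 = 6: 32/19

32/19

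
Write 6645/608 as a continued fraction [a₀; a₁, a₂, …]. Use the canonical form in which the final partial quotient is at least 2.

[10; 1, 13, 7, 6]

Repeatedly divide and take the remainder:
6645 ÷ 608 → quotient 10, remainder 565
608 ÷ 565 → quotient 1, remainder 43
565 ÷ 43 → quotient 13, remainder 6
43 ÷ 6 → quotient 7, remainder 1
6 ÷ 1 → quotient 6, remainder 0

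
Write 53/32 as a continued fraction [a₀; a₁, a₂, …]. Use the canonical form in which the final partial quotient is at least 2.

Apply division with remainder until the remainder is 0:
53 ÷ 32 → quotient 1, remainder 21
32 ÷ 21 → quotient 1, remainder 11
21 ÷ 11 → quotient 1, remainder 10
11 ÷ 10 → quotient 1, remainder 1
10 ÷ 1 → quotient 10, remainder 0

[1; 1, 1, 1, 10]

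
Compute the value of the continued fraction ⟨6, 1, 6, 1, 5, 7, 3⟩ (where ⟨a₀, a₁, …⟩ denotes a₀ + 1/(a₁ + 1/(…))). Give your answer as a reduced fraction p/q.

a_0 = 6: 6/1
a_1 = 1: 7/1
a_2 = 6: 48/7
a_3 = 1: 55/8
a_4 = 5: 323/47
a_5 = 7: 2316/337
a_6 = 3: 7271/1058

7271/1058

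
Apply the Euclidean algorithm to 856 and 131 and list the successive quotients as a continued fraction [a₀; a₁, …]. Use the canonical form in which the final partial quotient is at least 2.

856 ÷ 131 → quotient 6, remainder 70
131 ÷ 70 → quotient 1, remainder 61
70 ÷ 61 → quotient 1, remainder 9
61 ÷ 9 → quotient 6, remainder 7
9 ÷ 7 → quotient 1, remainder 2
7 ÷ 2 → quotient 3, remainder 1
2 ÷ 1 → quotient 2, remainder 0

[6; 1, 1, 6, 1, 3, 2]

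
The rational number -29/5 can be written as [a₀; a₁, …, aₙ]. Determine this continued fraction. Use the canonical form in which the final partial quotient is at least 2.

[-6; 5]

-29 ÷ 5 → quotient -6, remainder 1
5 ÷ 1 → quotient 5, remainder 0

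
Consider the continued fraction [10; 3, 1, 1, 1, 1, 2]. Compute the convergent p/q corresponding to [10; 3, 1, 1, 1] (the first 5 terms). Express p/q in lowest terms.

Start with 1.
1 + 1/(1/1) = 1 + 1/1 = 2/1
1 + 1/(2/1) = 1 + 1/2 = 3/2
3 + 1/(3/2) = 3 + 2/3 = 11/3
10 + 1/(11/3) = 10 + 3/11 = 113/11

113/11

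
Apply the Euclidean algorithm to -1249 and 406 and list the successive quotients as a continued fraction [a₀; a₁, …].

[-4; 1, 12, 10, 3]

⌊-1249/406⌋ = -4, remainder 375
⌊406/375⌋ = 1, remainder 31
⌊375/31⌋ = 12, remainder 3
⌊31/3⌋ = 10, remainder 1
⌊3/1⌋ = 3, remainder 0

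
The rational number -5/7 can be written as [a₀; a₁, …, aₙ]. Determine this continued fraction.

⌊-5/7⌋ = -1, remainder 2
⌊7/2⌋ = 3, remainder 1
⌊2/1⌋ = 2, remainder 0

[-1; 3, 2]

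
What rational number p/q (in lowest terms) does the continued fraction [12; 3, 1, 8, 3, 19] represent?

Start with 19.
3 + 1/(19/1) = 3 + 1/19 = 58/19
8 + 1/(58/19) = 8 + 19/58 = 483/58
1 + 1/(483/58) = 1 + 58/483 = 541/483
3 + 1/(541/483) = 3 + 483/541 = 2106/541
12 + 1/(2106/541) = 12 + 541/2106 = 25813/2106

25813/2106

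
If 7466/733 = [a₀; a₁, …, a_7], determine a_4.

Apply division with remainder until the remainder is 0:
⌊7466/733⌋ = 10, remainder 136
⌊733/136⌋ = 5, remainder 53
⌊136/53⌋ = 2, remainder 30
⌊53/30⌋ = 1, remainder 23
⌊30/23⌋ = 1, remainder 7

1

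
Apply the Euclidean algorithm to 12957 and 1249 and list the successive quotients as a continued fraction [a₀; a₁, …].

⌊12957/1249⌋ = 10, remainder 467
⌊1249/467⌋ = 2, remainder 315
⌊467/315⌋ = 1, remainder 152
⌊315/152⌋ = 2, remainder 11
⌊152/11⌋ = 13, remainder 9
⌊11/9⌋ = 1, remainder 2
⌊9/2⌋ = 4, remainder 1
⌊2/1⌋ = 2, remainder 0

[10; 2, 1, 2, 13, 1, 4, 2]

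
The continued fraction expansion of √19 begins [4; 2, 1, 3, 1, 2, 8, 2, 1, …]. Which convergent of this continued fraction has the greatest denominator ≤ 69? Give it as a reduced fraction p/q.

170/39

a_0 = 4: 4/1  (≤ bound)
a_1 = 2: 9/2  (≤ bound)
a_2 = 1: 13/3  (≤ bound)
a_3 = 3: 48/11  (≤ bound)
a_4 = 1: 61/14  (≤ bound)
a_5 = 2: 170/39  (≤ bound)
a_6 = 8: 1421/326  (> 69, stop)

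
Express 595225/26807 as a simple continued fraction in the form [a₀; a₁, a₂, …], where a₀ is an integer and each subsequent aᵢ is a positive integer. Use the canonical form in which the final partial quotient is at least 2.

[22; 4, 1, 8, 1, 59, 1, 8]

Run the Euclidean algorithm, recording each quotient:
595225 ÷ 26807 → quotient 22, remainder 5471
26807 ÷ 5471 → quotient 4, remainder 4923
5471 ÷ 4923 → quotient 1, remainder 548
4923 ÷ 548 → quotient 8, remainder 539
548 ÷ 539 → quotient 1, remainder 9
539 ÷ 9 → quotient 59, remainder 8
9 ÷ 8 → quotient 1, remainder 1
8 ÷ 1 → quotient 8, remainder 0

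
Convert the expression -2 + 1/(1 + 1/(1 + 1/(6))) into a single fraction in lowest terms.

Start with 6.
1 + 1/(6/1) = 1 + 1/6 = 7/6
1 + 1/(7/6) = 1 + 6/7 = 13/7
-2 + 1/(13/7) = -2 + 7/13 = -19/13

-19/13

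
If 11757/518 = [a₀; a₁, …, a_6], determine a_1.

⌊11757/518⌋ = 22, remainder 361
⌊518/361⌋ = 1, remainder 157

1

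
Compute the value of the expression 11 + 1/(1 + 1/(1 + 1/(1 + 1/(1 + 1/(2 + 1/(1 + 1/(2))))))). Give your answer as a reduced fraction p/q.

a_0 = 11: 11/1
a_1 = 1: 12/1
a_2 = 1: 23/2
a_3 = 1: 35/3
a_4 = 1: 58/5
a_5 = 2: 151/13
a_6 = 1: 209/18
a_7 = 2: 569/49

569/49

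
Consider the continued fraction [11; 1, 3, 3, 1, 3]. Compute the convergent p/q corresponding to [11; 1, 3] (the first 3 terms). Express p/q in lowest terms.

a_0 = 11: 11/1
a_1 = 1: 12/1
a_2 = 3: 47/4

47/4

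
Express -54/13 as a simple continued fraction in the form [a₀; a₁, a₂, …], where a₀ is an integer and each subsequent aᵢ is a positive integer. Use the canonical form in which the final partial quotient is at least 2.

[-5; 1, 5, 2]

-54 = -5·13 + 11, so a_0 = -5
13 = 1·11 + 2, so a_1 = 1
11 = 5·2 + 1, so a_2 = 5
2 = 2·1 + 0, so a_3 = 2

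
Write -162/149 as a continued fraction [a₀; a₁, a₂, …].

[-2; 1, 10, 2, 6]

Apply division with remainder until the remainder is 0:
-162 ÷ 149 → quotient -2, remainder 136
149 ÷ 136 → quotient 1, remainder 13
136 ÷ 13 → quotient 10, remainder 6
13 ÷ 6 → quotient 2, remainder 1
6 ÷ 1 → quotient 6, remainder 0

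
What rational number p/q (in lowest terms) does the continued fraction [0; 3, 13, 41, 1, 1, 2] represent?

Build up convergents one term at a time:
a_0 = 0: 0/1
a_1 = 3: 1/3
a_2 = 13: 13/40
a_3 = 41: 534/1643
a_4 = 1: 547/1683
a_5 = 1: 1081/3326
a_6 = 2: 2709/8335

2709/8335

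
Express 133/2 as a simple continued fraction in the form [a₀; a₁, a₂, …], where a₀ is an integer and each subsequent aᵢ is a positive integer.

Apply division with remainder until the remainder is 0:
133 ÷ 2 → quotient 66, remainder 1
2 ÷ 1 → quotient 2, remainder 0

[66; 2]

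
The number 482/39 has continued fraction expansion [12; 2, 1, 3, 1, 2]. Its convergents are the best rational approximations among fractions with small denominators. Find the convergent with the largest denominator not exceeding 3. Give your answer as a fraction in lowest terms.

37/3

a_0 = 12: 12/1  (≤ bound)
a_1 = 2: 25/2  (≤ bound)
a_2 = 1: 37/3  (≤ bound)
a_3 = 3: 136/11  (> 3, stop)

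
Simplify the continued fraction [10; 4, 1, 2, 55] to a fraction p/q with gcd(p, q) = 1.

7916/775

Start with 55.
2 + 1/(55/1) = 2 + 1/55 = 111/55
1 + 1/(111/55) = 1 + 55/111 = 166/111
4 + 1/(166/111) = 4 + 111/166 = 775/166
10 + 1/(775/166) = 10 + 166/775 = 7916/775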